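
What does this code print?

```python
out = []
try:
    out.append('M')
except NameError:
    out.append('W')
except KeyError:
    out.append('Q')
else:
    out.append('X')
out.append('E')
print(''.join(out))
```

Execution trace: 'M' (try body, no exception) → 'X' (else) → 'E' (after the try/except). Output: MXE

Answer: MXE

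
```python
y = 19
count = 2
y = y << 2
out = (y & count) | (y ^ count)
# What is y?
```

Trace:
`y = 19` → y = 19
`count = 2` → count = 2
`y = y << 2` → y = 76
`out = (y & count) | (y ^ count)` → out = 78
So y = 76

Answer: 76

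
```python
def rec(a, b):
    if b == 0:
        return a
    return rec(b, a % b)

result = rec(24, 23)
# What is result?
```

rec(24, 23) -> rec(23, 1) -> rec(1, 0) -> 1

Answer: 1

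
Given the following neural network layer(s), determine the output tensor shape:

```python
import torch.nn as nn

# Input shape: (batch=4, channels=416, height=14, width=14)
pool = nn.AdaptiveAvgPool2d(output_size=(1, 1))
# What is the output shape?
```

Input: (4, 416, 14, 14) -> Output: (4, 416, 1, 1)

Answer: (4, 416, 1, 1)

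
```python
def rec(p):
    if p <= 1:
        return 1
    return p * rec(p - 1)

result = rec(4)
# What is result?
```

rec(4) = 4 * 3 * 2 * 1 = 24

Answer: 24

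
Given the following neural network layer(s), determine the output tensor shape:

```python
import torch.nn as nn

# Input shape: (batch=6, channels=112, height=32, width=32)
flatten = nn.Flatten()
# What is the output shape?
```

Input: (6, 112, 32, 32) -> Output: (6, 114688)

Answer: (6, 114688)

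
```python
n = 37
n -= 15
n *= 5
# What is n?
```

Trace:
`n = 37` → n = 37
`n -= 15` → n = 22
`n *= 5` → n = 110
So n = 110

Answer: 110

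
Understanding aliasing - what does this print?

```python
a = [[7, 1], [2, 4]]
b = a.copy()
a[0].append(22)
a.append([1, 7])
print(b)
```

Key concept: shallow copy with nested lists.
Step by step:
`a = [[7, 1], [2, 4]]` → a = [[7, 1], [2, 4]]
`b = a.copy()` → b = [[7, 1], [2, 4]]
`a[0].append(22)` → a = [[7, 1, 22], [2, 4]]; b = [[7, 1, 22], [2, 4]]
`a.append([1, 7])` → a = [[7, 1, 22], [2, 4], [1, 7]]
`print(b)` → prints [[7, 1, 22], [2, 4]]

Answer: [[7, 1, 22], [2, 4]]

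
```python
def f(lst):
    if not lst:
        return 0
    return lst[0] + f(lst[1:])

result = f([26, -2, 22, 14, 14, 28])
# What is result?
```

26 + (-2) + 22 + 14 + 14 + 28 + 0 = 102

Answer: 102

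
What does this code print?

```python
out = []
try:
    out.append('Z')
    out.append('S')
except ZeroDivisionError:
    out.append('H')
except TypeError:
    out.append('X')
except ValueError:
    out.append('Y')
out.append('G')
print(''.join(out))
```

Execution trace: 'Z' (try body) → 'S' (try body, no exception) → 'G' (after the try/except). Output: ZSG

Answer: ZSG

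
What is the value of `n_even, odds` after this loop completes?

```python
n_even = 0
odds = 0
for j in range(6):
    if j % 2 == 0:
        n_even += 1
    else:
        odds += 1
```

Count evens and odds in range(6)
`n_even, odds` takes the values: (0, 0) → (1, 0) → (1, 1) → (2, 1) → (2, 2) → (3, 2) → (3, 3)

Answer: 3, 3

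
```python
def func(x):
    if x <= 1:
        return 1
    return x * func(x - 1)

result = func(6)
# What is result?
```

func(6) = 6 * 5 * 4 * 3 * 2 * 1 = 720

Answer: 720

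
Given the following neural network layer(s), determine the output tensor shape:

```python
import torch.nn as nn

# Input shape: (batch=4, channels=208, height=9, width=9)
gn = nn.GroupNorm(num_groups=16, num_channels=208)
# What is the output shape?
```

Input: (4, 208, 9, 9) -> Output: (4, 208, 9, 9)

Answer: (4, 208, 9, 9)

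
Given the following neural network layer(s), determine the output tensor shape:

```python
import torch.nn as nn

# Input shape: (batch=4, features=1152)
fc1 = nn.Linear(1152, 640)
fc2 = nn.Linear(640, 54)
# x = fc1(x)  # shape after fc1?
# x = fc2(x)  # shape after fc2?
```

Input: (4, 1152) -> after fc1: (4, 640) -> Output: (4, 54)

Answer: (4, 54)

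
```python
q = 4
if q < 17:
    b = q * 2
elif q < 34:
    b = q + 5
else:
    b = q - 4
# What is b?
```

Trace:
`q = 4` → q = 4
`if q < 17: ...` → q < 17 is True → b = 8
So b = 8

Answer: 8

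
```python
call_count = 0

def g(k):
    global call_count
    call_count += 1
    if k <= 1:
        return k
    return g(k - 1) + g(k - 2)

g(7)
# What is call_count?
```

Calls(k) = 1 + Calls(k-1) + Calls(k-2); Calls(0)=Calls(1)=1. For k=7 this gives 41.

Answer: 41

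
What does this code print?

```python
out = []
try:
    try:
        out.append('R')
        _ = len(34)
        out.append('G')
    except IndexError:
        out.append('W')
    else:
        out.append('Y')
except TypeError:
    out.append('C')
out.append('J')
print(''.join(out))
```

Execution trace: 'R' (inner try body) → 'C' (outer except TypeError) → 'J' (after the try/except). Output: RCJ

Answer: RCJ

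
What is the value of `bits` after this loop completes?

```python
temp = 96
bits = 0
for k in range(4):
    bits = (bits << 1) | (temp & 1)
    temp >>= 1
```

Reverse lowest 4 bits of 96
`bits` takes the values: 0

Answer: 0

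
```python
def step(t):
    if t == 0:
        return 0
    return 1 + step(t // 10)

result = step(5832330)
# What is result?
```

Count of digits of 5832330: 7

Answer: 7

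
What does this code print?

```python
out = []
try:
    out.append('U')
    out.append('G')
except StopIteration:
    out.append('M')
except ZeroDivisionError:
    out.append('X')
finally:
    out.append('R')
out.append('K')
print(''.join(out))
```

Execution trace: 'U' (try body) → 'G' (try body, no exception) → 'R' (finally) → 'K' (after the try/except). Output: UGRK

Answer: UGRK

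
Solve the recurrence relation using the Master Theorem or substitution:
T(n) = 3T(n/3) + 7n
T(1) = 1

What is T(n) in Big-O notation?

By Master Theorem: a=3, b=3, f(n)=7n. Since log_3(3) = 1 and f(n) = Θ(n^1), Case 2 applies. T(n) = O(n log n).

Answer: O(n log n)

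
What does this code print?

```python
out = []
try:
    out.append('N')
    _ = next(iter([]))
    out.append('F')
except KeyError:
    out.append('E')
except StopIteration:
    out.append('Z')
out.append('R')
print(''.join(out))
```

Execution trace: 'N' (try body) → 'Z' (except StopIteration) → 'R' (after the try/except). Output: NZR

Answer: NZR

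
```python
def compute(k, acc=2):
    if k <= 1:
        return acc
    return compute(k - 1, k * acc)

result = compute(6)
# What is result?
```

Accumulator trace (n, acc): (6, 2) -> (5, 12) -> (4, 60) -> (3, 240) -> (2, 720) -> (1, 1440) -> return 1440

Answer: 1440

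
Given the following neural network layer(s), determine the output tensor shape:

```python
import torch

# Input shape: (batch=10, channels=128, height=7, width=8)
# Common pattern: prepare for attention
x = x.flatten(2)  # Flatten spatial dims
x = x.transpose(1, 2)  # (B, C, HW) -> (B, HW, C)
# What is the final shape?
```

Input: (10, 128, 7, 8) -> after flatten(2): (10, 128, 56) -> Output: (10, 56, 128)

Answer: (10, 56, 128)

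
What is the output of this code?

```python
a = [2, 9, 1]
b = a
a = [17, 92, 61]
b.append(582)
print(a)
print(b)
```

Key concept: rebinding vs mutation: a is rebound to a new list, b still points at the original.
Step by step:
`a = [2, 9, 1]` → a = [2, 9, 1]
`b = a` → b = [2, 9, 1] (same object as a)
`a = [17, 92, 61]` → a = [17, 92, 61]
`b.append(582)` → b = [2, 9, 1, 582]
`print(a)` → prints [17, 92, 61]
`print(b)` → prints [2, 9, 1, 582]

Answer:
[17, 92, 61]
[2, 9, 1, 582]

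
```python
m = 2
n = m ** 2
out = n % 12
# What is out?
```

Trace:
`m = 2` → m = 2
`n = m ** 2` → n = 4
`out = n % 12` → out = 4
So out = 4

Answer: 4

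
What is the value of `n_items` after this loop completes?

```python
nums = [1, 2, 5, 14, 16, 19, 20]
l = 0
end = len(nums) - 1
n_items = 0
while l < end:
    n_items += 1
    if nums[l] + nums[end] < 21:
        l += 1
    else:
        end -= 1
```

Steps to find pair summing to 21
`n_items` takes the values: 0 → 1 → 2 → 3 → 4 → 5 → 6

Answer: 6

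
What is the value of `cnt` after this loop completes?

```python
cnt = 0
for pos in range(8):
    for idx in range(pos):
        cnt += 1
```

Triangle number: 0+1+2+...+7
`cnt` takes the values: 0 → 1 → 2 → 3 → 4 → 5 → 6 → 7 → 8 → 9 → 10 → 11 → 12 → 13 → 14 → 15 → 16 → 17 → 18 → 19 → 20 → 21 → 22 → 23 → 24 → 25 → 26 → 27 → 28

Answer: 28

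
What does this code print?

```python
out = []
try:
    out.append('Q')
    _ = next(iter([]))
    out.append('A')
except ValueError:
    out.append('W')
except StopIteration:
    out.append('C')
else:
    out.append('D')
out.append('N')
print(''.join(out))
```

Execution trace: 'Q' (try body) → 'C' (except StopIteration) → 'N' (after the try/except). Output: QCN

Answer: QCN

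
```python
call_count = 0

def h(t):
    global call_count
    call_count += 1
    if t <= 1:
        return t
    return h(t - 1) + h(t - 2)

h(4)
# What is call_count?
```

Calls(t) = 1 + Calls(t-1) + Calls(t-2); Calls(0)=Calls(1)=1. For t=4 this gives 9.

Answer: 9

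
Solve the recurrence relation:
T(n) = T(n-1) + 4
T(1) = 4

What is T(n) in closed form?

Unrolling: T(n) = T(1) + 4·(n-1) = 4 + 4(n-1) = 4n.

Answer: T(n) = 4n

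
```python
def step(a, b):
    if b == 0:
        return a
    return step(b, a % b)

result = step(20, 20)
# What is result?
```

step(20, 20) -> step(20, 0) -> 20

Answer: 20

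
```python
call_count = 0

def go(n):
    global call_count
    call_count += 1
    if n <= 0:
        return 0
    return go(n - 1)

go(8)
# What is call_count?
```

Linear recursion stepping by 1: 9 calls from n=8 down to ≤0.

Answer: 9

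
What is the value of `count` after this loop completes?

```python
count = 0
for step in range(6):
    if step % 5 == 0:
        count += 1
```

Count numbers divisible by 5 in range(6)
`count` takes the values: 0 → 1 → 2

Answer: 2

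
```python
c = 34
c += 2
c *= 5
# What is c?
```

Trace:
`c = 34` → c = 34
`c += 2` → c = 36
`c *= 5` → c = 180
So c = 180

Answer: 180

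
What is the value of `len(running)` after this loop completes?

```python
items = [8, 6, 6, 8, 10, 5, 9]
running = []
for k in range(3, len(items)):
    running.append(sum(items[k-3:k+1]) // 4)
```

Number of 4-element averages
`running` takes the values: [] → [7] → [7, 7] → [7, 7, 7] → [7, 7, 7, 8]
So `len(running)` = 4

Answer: 4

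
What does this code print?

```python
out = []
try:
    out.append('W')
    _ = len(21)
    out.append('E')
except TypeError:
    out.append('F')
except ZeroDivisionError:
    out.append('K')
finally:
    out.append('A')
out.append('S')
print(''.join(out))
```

Execution trace: 'W' (try body) → 'F' (except TypeError) → 'A' (finally) → 'S' (after the try/except). Output: WFAS

Answer: WFAS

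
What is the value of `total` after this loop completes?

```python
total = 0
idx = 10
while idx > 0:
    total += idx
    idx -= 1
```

Sum 10 down to 1
`total` takes the values: 0 → 10 → 19 → 27 → 34 → 40 → 45 → 49 → 52 → 54 → 55

Answer: 55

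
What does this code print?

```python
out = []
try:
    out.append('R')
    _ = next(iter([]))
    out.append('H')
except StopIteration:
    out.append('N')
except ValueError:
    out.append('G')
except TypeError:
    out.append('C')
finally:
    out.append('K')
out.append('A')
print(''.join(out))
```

Execution trace: 'R' (try body) → 'N' (except StopIteration) → 'K' (finally) → 'A' (after the try/except). Output: RNKA

Answer: RNKA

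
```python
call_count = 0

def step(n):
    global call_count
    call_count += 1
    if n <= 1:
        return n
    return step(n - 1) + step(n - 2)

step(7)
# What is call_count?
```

Calls(n) = 1 + Calls(n-1) + Calls(n-2); Calls(0)=Calls(1)=1. For n=7 this gives 41.

Answer: 41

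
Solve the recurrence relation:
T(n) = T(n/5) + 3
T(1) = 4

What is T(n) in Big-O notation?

Each step divides n by 5 and adds 3. After log_5(n) steps we reach T(1)=4. So T(n) = 3·log_5(n) + 4 = O(log n).

Answer: O(log n)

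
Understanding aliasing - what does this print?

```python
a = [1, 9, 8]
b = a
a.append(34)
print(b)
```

Key concept: basic list aliasing.
Step by step:
`a = [1, 9, 8]` → a = [1, 9, 8]
`b = a` → b = [1, 9, 8] (same object as a)
`a.append(34)` → a = [1, 9, 8, 34] (same object as b); b = [1, 9, 8, 34] (same object as a)
`print(b)` → prints [1, 9, 8, 34]

Answer: [1, 9, 8, 34]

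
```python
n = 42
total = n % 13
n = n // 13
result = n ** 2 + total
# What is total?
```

Trace:
`n = 42` → n = 42
`total = n % 13` → total = 3
`n = n // 13` → n = 3
`result = n ** 2 + total` → result = 12
So total = 3

Answer: 3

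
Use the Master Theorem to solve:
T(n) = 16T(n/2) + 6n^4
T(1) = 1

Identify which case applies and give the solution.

a=16, b=2, f(n)=6n^4. log_2(16) = 4. Since c=4 = 4, Case 2 applies: T(n) = Θ(n^log_b(a) · log n) = O(n^4 log n).

Answer: O(n^4 log n) - Case 2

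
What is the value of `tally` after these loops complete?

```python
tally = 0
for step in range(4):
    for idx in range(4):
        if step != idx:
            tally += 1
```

4² - 4 (exclude diagonal)
`tally` takes the values: 0 → 1 → 2 → 3 → 4 → 5 → 6 → 7 → 8 → 9 → 10 → 11 → 12

Answer: 12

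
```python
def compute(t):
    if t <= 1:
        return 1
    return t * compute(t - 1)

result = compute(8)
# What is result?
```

compute(8) = 8 * 7 * 6 * 5 * 4 * 3 * 2 * 1 = 40320

Answer: 40320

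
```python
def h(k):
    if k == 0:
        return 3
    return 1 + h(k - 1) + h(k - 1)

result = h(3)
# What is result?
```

h(k) = 1 + 2·h(k-1), h(0)=3. Closed form: (3+1)·2^3 - 1 = 31.

Answer: 31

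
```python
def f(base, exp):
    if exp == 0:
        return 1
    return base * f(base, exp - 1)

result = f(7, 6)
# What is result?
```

f(7, 6) = 7 * 7 * 7 * 7 * 7 * 7 = 117649

Answer: 117649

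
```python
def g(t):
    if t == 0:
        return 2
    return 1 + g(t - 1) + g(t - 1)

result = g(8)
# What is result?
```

g(t) = 1 + 2·g(t-1), g(0)=2. Closed form: (2+1)·2^8 - 1 = 767.

Answer: 767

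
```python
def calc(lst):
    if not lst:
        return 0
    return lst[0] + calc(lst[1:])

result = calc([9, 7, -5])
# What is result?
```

9 + 7 + (-5) + 0 = 11

Answer: 11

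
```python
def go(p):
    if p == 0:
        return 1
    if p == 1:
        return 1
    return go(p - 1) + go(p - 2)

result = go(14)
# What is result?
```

Build up from base cases: go(0)=1, go(1)=1, go(2)=2, go(3)=3, go(4)=5, go(5)=8, go(6)=13, ..., go(14)=610

Answer: 610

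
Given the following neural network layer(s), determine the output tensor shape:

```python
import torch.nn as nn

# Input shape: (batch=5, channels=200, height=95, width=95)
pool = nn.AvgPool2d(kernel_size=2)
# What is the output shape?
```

Input: (5, 200, 95, 95) -> Output: (5, 200, 47, 47)

Answer: (5, 200, 47, 47)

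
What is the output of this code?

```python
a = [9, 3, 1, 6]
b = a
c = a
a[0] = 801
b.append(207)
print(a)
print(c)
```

Key concept: multiple aliases.
Step by step:
`a = [9, 3, 1, 6]` → a = [9, 3, 1, 6]
`b = a` → b = [9, 3, 1, 6] (same object as a)
`c = a` → c = [9, 3, 1, 6] (same object as a, b)
`a[0] = 801` → a = [801, 3, 1, 6] (same object as b, c); b = [801, 3, 1, 6] (same object as a, c); c = [801, 3, 1, 6] (same object as a, b)
`b.append(207)` → a = [801, 3, 1, 6, 207] (same object as b, c); b = [801, 3, 1, 6, 207] (same object as a, c); c = [801, 3, 1, 6, 207] (same object as a, b)
`print(a)` → prints [801, 3, 1, 6, 207]
`print(c)` → prints [801, 3, 1, 6, 207]

Answer:
[801, 3, 1, 6, 207]
[801, 3, 1, 6, 207]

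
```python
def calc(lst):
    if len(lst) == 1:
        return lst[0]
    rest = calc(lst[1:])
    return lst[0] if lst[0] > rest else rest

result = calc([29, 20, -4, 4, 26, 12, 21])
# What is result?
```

Recursive max over [29, 20, -4, 4, 26, 12, 21] = 29

Answer: 29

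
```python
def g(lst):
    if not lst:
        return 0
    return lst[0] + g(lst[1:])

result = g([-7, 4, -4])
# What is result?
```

(-7) + 4 + (-4) + 0 = -7

Answer: -7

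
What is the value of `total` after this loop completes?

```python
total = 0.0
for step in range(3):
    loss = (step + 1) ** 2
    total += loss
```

Sum of squared losses 1² + 2² + ... + 3²
`total` takes the values: 0.0 → 1.0 → 5.0 → 14.0

Answer: 14.0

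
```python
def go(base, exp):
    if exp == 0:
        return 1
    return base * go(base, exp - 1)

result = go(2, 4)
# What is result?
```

go(2, 4) = 2 * 2 * 2 * 2 = 16

Answer: 16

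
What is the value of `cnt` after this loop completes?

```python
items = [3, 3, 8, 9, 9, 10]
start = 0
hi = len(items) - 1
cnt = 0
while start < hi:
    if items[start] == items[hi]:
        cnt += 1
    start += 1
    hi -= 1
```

Count matching pairs from ends
`cnt` takes the values: 0

Answer: 0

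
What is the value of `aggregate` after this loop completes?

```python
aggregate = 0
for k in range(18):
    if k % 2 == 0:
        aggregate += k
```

Sum of even numbers 0 to 17
`aggregate` takes the values: 0 → 2 → 6 → 12 → 20 → 30 → 42 → 56 → 72

Answer: 72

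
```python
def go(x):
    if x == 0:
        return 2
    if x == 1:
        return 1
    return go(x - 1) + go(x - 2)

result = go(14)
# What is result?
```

Build up from base cases: go(0)=2, go(1)=1, go(2)=3, go(3)=4, go(4)=7, go(5)=11, go(6)=18, ..., go(14)=843

Answer: 843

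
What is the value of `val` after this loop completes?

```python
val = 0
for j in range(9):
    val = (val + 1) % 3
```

Increment mod 3, 9 times = 0
`val` takes the values: 0 → 1 → 2 → 0 → 1 → 2 → 0 → 1 → 2 → 0

Answer: 0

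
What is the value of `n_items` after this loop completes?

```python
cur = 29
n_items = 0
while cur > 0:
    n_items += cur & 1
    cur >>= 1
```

Count set bits in 29 (binary: 0b11101)
`n_items` takes the values: 0 → 1 → 2 → 3 → 4

Answer: 4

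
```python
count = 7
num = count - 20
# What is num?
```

Trace:
`count = 7` → count = 7
`num = count - 20` → num = -13
So num = -13

Answer: -13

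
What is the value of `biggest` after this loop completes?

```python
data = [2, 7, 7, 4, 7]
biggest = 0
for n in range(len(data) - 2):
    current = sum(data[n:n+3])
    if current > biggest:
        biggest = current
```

Max sum of 3-element window in [2, 7, 7, 4, 7]
`biggest` takes the values: 0 → 16 → 18

Answer: 18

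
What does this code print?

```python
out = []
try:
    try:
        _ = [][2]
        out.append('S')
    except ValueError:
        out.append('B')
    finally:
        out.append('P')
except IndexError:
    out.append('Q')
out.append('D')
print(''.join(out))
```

Execution trace: 'P' (finally) → 'Q' (outer except IndexError) → 'D' (after the try/except). Output: PQD

Answer: PQD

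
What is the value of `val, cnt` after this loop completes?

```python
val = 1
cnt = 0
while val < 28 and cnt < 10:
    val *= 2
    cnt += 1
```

Double until >= 28 or 10 iterations
`val, cnt` takes the values: (1, 0) → (2, 0) → (2, 1) → (4, 1) → (4, 2) → (8, 2) → (8, 3) → (16, 3) → (16, 4) → (32, 4) → (32, 5)

Answer: 32, 5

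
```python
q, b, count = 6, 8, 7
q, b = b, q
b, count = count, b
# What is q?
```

Trace:
`q, b, count = 6, 8, 7` → q = 6; b = 8; count = 7
`q, b = b, q` → q = 8; b = 6
`b, count = count, b` → b = 7; count = 6
So q = 8

Answer: 8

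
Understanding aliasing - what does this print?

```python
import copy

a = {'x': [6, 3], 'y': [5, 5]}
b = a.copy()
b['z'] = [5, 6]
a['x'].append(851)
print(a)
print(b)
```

Key concept: shallow copy of dict with mutable values.
Step by step:
`a = {'x': [6, 3], 'y': [5, 5]}` → a = {'x': [6, 3], 'y': [5, 5]}
`b = a.copy()` → b = {'x': [6, 3], 'y': [5, 5]}
`b['z'] = [5, 6]` → b = {'x': [6, 3], 'y': [5, 5], 'z': [5, 6]}
`a['x'].append(851)` → a = {'x': [6, 3, 851], 'y': [5, 5]}; b = {'x': [6, 3, 851], 'y': [5, 5], 'z': [5, 6]}
`print(a)` → prints {'x': [6, 3, 851], 'y': [5, 5]}
`print(b)` → prints {'x': [6, 3, 851], 'y': [5, 5], 'z': [5, 6]}

Answer:
{'x': [6, 3, 851], 'y': [5, 5]}
{'x': [6, 3, 851], 'y': [5, 5], 'z': [5, 6]}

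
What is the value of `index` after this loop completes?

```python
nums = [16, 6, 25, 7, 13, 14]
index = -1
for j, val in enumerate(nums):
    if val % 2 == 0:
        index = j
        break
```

First even number index in [16, 6, 25, 7, 13, 14]
`index` takes the values: -1 → 0

Answer: 0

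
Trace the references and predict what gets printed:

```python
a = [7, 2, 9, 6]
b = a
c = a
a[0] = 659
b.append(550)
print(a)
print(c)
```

Key concept: multiple aliases.
Step by step:
`a = [7, 2, 9, 6]` → a = [7, 2, 9, 6]
`b = a` → b = [7, 2, 9, 6] (same object as a)
`c = a` → c = [7, 2, 9, 6] (same object as a, b)
`a[0] = 659` → a = [659, 2, 9, 6] (same object as b, c); b = [659, 2, 9, 6] (same object as a, c); c = [659, 2, 9, 6] (same object as a, b)
`b.append(550)` → a = [659, 2, 9, 6, 550] (same object as b, c); b = [659, 2, 9, 6, 550] (same object as a, c); c = [659, 2, 9, 6, 550] (same object as a, b)
`print(a)` → prints [659, 2, 9, 6, 550]
`print(c)` → prints [659, 2, 9, 6, 550]

Answer:
[659, 2, 9, 6, 550]
[659, 2, 9, 6, 550]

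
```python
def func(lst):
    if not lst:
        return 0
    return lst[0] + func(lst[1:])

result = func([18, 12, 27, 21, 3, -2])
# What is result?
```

18 + 12 + 27 + 21 + 3 + (-2) + 0 = 79

Answer: 79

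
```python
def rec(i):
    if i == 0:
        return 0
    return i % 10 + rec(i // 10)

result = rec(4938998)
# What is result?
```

Sum of digits of 4938998: 8 + 9 + 9 + 8 + 3 + 9 + 4 = 50

Answer: 50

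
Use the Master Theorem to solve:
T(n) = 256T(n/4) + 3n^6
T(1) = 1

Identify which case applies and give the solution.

a=256, b=4, f(n)=3n^6. log_4(256) = 4. Since c=6 > 4 and the regularity condition holds (256(n/4)^6 = (256/4^6)n^6 with 256/4^6 < 1), Case 3 applies: T(n) = Θ(f(n)) = O(n^6).

Answer: O(n^6) - Case 3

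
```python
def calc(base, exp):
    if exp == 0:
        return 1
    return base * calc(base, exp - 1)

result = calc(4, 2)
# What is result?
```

calc(4, 2) = 4 * 4 = 16

Answer: 16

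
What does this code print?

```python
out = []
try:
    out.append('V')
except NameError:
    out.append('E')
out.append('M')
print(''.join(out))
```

Execution trace: 'V' (try body, no exception) → 'M' (after the try/except). Output: VM

Answer: VM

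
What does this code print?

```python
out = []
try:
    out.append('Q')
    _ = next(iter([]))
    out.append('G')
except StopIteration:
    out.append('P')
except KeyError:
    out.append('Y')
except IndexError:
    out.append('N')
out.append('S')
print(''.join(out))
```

Execution trace: 'Q' (try body) → 'P' (except StopIteration) → 'S' (after the try/except). Output: QPS

Answer: QPS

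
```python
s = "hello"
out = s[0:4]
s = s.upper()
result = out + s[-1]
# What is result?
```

Trace:
`s = "hello"` → s = 'hello'
`out = s[0:4]` → out = 'hell'
`s = s.upper()` → s = 'HELLO'
`result = out + s[-1]` → result = 'hellO'
So result = 'hellO'

Answer: 'hellO'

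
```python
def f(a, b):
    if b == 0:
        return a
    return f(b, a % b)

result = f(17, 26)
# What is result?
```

f(17, 26) -> f(26, 17) -> f(17, 9) -> f(9, 8) -> f(8, 1) -> f(1, 0) -> 1

Answer: 1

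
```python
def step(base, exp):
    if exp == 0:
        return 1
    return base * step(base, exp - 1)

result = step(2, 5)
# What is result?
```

step(2, 5) = 2 * 2 * 2 * 2 * 2 = 32

Answer: 32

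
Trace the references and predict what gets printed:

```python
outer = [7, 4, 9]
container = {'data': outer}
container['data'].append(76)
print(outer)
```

Key concept: dict holds reference to list.
Step by step:
`outer = [7, 4, 9]` → outer = [7, 4, 9]
`container = {'data': outer}` → container = {'data': [7, 4, 9]}
`container['data'].append(76)` → outer = [7, 4, 9, 76]; container = {'data': [7, 4, 9, 76]}
`print(outer)` → prints [7, 4, 9, 76]

Answer: [7, 4, 9, 76]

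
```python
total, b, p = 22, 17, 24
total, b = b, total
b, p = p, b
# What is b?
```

Trace:
`total, b, p = 22, 17, 24` → total = 22; b = 17; p = 24
`total, b = b, total` → total = 17; b = 22
`b, p = p, b` → b = 24; p = 22
So b = 24

Answer: 24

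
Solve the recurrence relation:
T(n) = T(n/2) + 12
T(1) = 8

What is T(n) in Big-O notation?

Each step divides n by 2 and adds 12. After log_2(n) steps we reach T(1)=8. So T(n) = 12·log_2(n) + 8 = O(log n).

Answer: O(log n)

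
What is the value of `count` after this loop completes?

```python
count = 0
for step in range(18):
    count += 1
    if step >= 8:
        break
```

Loop breaks when step reaches 8, count is 9
`count` takes the values: 0 → 1 → 2 → 3 → 4 → 5 → 6 → 7 → 8 → 9

Answer: 9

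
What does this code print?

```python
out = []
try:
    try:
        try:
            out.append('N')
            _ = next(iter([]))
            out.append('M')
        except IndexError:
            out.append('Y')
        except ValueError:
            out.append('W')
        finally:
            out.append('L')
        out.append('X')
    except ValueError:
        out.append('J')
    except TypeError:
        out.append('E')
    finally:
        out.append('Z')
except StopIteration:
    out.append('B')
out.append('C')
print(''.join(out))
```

Execution trace: 'N' (inner try body) → 'L' (inner finally) → 'Z' (finally) → 'B' (outer except StopIteration) → 'C' (after the try/except). Output: NLZBC

Answer: NLZBC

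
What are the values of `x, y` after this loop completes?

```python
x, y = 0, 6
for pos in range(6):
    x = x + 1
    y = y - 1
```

x goes 0→6, y goes 6→0
`x, y` takes the values: (0, 6) → (1, 6) → (1, 5) → (2, 5) → (2, 4) → (3, 4) → (3, 3) → (4, 3) → (4, 2) → (5, 2) → (5, 1) → (6, 1) → (6, 0)

Answer: 6, 0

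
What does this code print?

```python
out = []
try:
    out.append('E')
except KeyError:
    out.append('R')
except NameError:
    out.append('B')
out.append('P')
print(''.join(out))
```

Execution trace: 'E' (try body, no exception) → 'P' (after the try/except). Output: EP

Answer: EP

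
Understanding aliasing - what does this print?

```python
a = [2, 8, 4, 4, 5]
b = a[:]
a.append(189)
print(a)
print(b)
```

Key concept: slice [:] creates copy.
Step by step:
`a = [2, 8, 4, 4, 5]` → a = [2, 8, 4, 4, 5]
`b = a[:]` → b = [2, 8, 4, 4, 5]
`a.append(189)` → a = [2, 8, 4, 4, 5, 189]
`print(a)` → prints [2, 8, 4, 4, 5, 189]
`print(b)` → prints [2, 8, 4, 4, 5]

Answer:
[2, 8, 4, 4, 5, 189]
[2, 8, 4, 4, 5]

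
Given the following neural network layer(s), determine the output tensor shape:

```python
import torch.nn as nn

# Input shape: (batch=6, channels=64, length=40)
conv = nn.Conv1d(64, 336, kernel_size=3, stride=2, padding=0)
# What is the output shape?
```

Input: (6, 64, 40) -> Output: (6, 336, 19)

Answer: (6, 336, 19)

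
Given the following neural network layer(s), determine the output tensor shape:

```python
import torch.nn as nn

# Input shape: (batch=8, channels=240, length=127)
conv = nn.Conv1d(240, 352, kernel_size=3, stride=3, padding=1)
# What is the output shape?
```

Input: (8, 240, 127) -> Output: (8, 352, 43)

Answer: (8, 352, 43)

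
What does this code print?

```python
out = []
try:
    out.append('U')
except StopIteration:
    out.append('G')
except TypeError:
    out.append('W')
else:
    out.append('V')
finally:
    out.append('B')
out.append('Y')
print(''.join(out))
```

Execution trace: 'U' (try body, no exception) → 'V' (else) → 'B' (finally) → 'Y' (after the try/except). Output: UVBY

Answer: UVBY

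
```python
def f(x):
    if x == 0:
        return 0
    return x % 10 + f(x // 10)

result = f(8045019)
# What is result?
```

Sum of digits of 8045019: 9 + 1 + 0 + 5 + 4 + 0 + 8 = 27

Answer: 27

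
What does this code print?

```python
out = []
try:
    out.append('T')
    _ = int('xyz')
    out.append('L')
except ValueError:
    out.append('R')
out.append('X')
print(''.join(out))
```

Execution trace: 'T' (try body) → 'R' (except ValueError) → 'X' (after the try/except). Output: TRX

Answer: TRX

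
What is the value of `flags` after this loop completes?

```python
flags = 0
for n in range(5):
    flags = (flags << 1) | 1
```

Build 5 consecutive 1-bits: 0b11111
`flags` takes the values: 0 → 1 → 3 → 7 → 15 → 31

Answer: 31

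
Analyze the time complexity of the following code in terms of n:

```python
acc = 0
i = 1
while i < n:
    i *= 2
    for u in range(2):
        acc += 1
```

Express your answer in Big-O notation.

Each loop level contributes: log n × 1. Multiplying the contributions gives O(log n).

Answer: O(log n)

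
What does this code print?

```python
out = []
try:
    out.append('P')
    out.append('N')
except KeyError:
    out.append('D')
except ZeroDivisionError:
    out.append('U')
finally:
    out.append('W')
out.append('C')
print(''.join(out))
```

Execution trace: 'P' (try body) → 'N' (try body, no exception) → 'W' (finally) → 'C' (after the try/except). Output: PNWC

Answer: PNWC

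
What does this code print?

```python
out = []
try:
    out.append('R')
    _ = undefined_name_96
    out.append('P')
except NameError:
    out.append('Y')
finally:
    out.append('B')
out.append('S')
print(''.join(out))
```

Execution trace: 'R' (try body) → 'Y' (except NameError) → 'B' (finally) → 'S' (after the try/except). Output: RYBS

Answer: RYBS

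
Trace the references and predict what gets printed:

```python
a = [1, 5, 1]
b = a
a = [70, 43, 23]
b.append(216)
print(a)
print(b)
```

Key concept: rebinding vs mutation: a is rebound to a new list, b still points at the original.
Step by step:
`a = [1, 5, 1]` → a = [1, 5, 1]
`b = a` → b = [1, 5, 1] (same object as a)
`a = [70, 43, 23]` → a = [70, 43, 23]
`b.append(216)` → b = [1, 5, 1, 216]
`print(a)` → prints [70, 43, 23]
`print(b)` → prints [1, 5, 1, 216]

Answer:
[70, 43, 23]
[1, 5, 1, 216]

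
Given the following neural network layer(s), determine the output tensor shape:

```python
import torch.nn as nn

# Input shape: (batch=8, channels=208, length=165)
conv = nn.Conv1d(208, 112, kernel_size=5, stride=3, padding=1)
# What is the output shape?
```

Input: (8, 208, 165) -> Output: (8, 112, 55)

Answer: (8, 112, 55)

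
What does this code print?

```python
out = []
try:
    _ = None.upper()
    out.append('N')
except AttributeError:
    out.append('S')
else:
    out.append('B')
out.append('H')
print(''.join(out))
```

Execution trace: 'S' (except AttributeError) → 'H' (after the try/except). Output: SH

Answer: SH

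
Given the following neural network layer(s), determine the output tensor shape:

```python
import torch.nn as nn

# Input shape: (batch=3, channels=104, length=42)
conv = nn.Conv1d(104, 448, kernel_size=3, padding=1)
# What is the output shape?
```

Input: (3, 104, 42) -> Output: (3, 448, 42)

Answer: (3, 448, 42)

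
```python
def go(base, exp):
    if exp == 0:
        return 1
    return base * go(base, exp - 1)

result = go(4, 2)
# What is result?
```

go(4, 2) = 4 * 4 = 16

Answer: 16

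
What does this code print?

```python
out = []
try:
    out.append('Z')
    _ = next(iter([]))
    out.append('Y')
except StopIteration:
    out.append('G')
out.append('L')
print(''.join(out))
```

Execution trace: 'Z' (try body) → 'G' (except StopIteration) → 'L' (after the try/except). Output: ZGL

Answer: ZGL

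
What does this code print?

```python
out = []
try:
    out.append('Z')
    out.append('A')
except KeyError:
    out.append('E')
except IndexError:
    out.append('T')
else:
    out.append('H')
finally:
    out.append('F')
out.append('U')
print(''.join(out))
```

Execution trace: 'Z' (try body) → 'A' (try body, no exception) → 'H' (else) → 'F' (finally) → 'U' (after the try/except). Output: ZAHFU

Answer: ZAHFU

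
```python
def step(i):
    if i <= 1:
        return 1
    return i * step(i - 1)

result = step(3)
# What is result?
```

step(3) = 3 * 2 * 1 = 6

Answer: 6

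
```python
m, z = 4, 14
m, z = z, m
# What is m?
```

Trace:
`m, z = 4, 14` → m = 4; z = 14
`m, z = z, m` → m = 14; z = 4
So m = 14

Answer: 14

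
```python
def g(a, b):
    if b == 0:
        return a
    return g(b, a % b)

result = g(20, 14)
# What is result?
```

g(20, 14) -> g(14, 6) -> g(6, 2) -> g(2, 0) -> 2

Answer: 2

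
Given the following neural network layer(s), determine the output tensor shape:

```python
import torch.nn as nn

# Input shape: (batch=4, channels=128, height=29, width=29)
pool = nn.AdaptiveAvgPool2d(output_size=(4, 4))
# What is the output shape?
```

Input: (4, 128, 29, 29) -> Output: (4, 128, 4, 4)

Answer: (4, 128, 4, 4)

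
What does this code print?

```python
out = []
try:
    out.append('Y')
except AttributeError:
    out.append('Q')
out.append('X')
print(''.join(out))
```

Execution trace: 'Y' (try body, no exception) → 'X' (after the try/except). Output: YX

Answer: YX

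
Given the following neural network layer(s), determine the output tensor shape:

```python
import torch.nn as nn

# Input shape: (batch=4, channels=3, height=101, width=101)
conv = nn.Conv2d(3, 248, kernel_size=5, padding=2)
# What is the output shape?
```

Input: (4, 3, 101, 101) -> Output: (4, 248, 101, 101)

Answer: (4, 248, 101, 101)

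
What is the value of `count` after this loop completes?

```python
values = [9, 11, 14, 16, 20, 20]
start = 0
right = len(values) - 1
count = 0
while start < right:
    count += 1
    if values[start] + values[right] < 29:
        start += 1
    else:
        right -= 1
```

Steps to find pair summing to 29
`count` takes the values: 0 → 1 → 2 → 3 → 4 → 5

Answer: 5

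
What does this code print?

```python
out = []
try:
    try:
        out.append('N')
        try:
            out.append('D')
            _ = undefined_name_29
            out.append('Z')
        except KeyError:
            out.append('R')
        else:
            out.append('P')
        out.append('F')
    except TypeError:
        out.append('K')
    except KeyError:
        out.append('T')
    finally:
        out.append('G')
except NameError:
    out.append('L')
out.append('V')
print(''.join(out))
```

Execution trace: 'N' (try body) → 'D' (inner try body) → 'G' (finally) → 'L' (outer except NameError) → 'V' (after the try/except). Output: NDGLV

Answer: NDGLV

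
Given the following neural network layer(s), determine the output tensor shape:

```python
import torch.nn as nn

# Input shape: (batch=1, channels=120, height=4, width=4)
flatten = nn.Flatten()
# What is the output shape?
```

Input: (1, 120, 4, 4) -> Output: (1, 1920)

Answer: (1, 1920)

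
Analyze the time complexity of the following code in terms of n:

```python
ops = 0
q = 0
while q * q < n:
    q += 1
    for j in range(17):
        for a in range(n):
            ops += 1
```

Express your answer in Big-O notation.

Each loop level contributes: √n × 1 × n. Multiplying the contributions gives O(n√n).

Answer: O(n√n)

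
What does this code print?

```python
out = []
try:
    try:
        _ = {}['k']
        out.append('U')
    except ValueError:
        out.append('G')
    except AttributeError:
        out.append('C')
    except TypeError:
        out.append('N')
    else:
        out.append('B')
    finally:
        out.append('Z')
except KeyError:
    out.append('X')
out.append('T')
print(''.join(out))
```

Execution trace: 'Z' (finally) → 'X' (outer except KeyError) → 'T' (after the try/except). Output: ZXT

Answer: ZXT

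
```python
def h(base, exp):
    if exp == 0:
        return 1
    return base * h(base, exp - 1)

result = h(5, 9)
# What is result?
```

h(5, 9) = 5 * 5 * 5 * 5 * 5 * 5 * 5 * 5 * 5 = 1953125

Answer: 1953125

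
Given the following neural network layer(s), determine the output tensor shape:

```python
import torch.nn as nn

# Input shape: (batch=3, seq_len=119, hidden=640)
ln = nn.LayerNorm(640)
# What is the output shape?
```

Input: (3, 119, 640) -> Output: (3, 119, 640)

Answer: (3, 119, 640)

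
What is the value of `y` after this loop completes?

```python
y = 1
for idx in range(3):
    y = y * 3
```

Multiply by 3, 3 times: 1 * 3^3 = 27
`y` takes the values: 1 → 3 → 9 → 27

Answer: 27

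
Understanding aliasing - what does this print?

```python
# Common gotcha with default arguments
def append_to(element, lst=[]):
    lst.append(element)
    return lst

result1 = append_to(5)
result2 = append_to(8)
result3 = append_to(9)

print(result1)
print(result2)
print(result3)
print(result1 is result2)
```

Key concept: mutable default argument gotcha.
Step by step:
`result1 = append_to(5)` → result1 = [5]
`result2 = append_to(8)` → result1 = [5, 8] (same object as result2); result2 = [5, 8] (same object as result1)
`result3 = append_to(9)` → result1 = [5, 8, 9] (same object as result2, result3); result2 = [5, 8, 9] (same object as result1, result3); result3 = [5, 8, 9] (same object as result1, result2)
`print(result1)` → prints [5, 8, 9]
`print(result2)` → prints [5, 8, 9]
`print(result3)` → prints [5, 8, 9]
`print(result1 is result2)` → prints True

Answer:
[5, 8, 9]
[5, 8, 9]
[5, 8, 9]
True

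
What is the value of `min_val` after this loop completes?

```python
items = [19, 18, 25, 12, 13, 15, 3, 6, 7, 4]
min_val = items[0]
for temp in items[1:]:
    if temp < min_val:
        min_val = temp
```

Minimum of [19, 18, 25, 12, 13, 15, 3, 6, 7, 4]
`min_val` takes the values: 19 → 18 → 12 → 3

Answer: 3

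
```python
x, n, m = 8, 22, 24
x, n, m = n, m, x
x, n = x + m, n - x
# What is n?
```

Trace:
`x, n, m = 8, 22, 24` → x = 8; n = 22; m = 24
`x, n, m = n, m, x` → x = 22; n = 24; m = 8
`x, n = x + m, n - x` → x = 30; n = 2
So n = 2

Answer: 2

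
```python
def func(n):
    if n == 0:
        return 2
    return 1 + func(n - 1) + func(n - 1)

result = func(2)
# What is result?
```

func(n) = 1 + 2·func(n-1), func(0)=2. Closed form: (2+1)·2^2 - 1 = 11.

Answer: 11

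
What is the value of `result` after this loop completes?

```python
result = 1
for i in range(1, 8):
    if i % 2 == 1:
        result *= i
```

Product of odd numbers 1 to 7
`result` takes the values: 1 → 3 → 15 → 105

Answer: 105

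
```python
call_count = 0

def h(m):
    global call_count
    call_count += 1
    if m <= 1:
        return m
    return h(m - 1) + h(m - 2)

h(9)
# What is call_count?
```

Calls(m) = 1 + Calls(m-1) + Calls(m-2); Calls(0)=Calls(1)=1. For m=9 this gives 109.

Answer: 109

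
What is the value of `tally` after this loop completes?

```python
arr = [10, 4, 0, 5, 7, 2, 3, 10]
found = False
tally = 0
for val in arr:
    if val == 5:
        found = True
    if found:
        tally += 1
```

Count elements after first 5 in [10, 4, 0, 5, 7, 2, 3, 10]
`tally` takes the values: 0 → 1 → 2 → 3 → 4 → 5

Answer: 5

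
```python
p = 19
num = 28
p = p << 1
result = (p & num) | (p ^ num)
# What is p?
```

Trace:
`p = 19` → p = 19
`num = 28` → num = 28
`p = p << 1` → p = 38
`result = (p & num) | (p ^ num)` → result = 62
So p = 38

Answer: 38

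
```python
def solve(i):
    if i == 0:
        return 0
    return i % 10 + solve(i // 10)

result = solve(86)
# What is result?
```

Sum of digits of 86: 6 + 8 = 14

Answer: 14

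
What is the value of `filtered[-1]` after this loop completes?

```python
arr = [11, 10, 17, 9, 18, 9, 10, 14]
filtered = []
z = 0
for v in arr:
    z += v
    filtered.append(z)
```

Cumulative sum ends at 98
`filtered` takes the values: [] → [11] → [11, 21] → [11, 21, 38] → [11, 21, 38, 47] → [11, 21, 38, 47, 65] → [11, 21, 38, 47, 65, 74] → [11, 21, 38, 47, 65, 74, 84] → [11, 21, 38, 47, 65, 74, 84, 98]
So `filtered[-1]` = 98

Answer: 98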